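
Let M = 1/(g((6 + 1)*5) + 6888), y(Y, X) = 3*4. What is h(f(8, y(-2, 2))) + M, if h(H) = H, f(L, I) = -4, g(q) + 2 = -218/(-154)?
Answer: -2121247/530331 ≈ -3.9999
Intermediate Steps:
y(Y, X) = 12
g(q) = -45/77 (g(q) = -2 - 218/(-154) = -2 - 218*(-1/154) = -2 + 109/77 = -45/77)
M = 77/530331 (M = 1/(-45/77 + 6888) = 1/(530331/77) = 77/530331 ≈ 0.00014519)
h(f(8, y(-2, 2))) + M = -4 + 77/530331 = -2121247/530331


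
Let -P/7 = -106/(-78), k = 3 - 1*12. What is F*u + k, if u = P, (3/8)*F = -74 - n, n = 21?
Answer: 280907/117 ≈ 2400.9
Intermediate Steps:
F = -760/3 (F = 8*(-74 - 1*21)/3 = 8*(-74 - 21)/3 = (8/3)*(-95) = -760/3 ≈ -253.33)
k = -9 (k = 3 - 12 = -9)
P = -371/39 (P = -(-742)/(-78) = -(-742)*(-1)/78 = -7*53/39 = -371/39 ≈ -9.5128)
u = -371/39 ≈ -9.5128
F*u + k = -760/3*(-371/39) - 9 = 281960/117 - 9 = 280907/117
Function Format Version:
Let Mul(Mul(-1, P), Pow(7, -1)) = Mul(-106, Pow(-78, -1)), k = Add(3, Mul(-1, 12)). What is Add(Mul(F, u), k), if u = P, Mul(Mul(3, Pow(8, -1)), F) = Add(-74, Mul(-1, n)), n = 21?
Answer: Rational(280907, 117) ≈ 2400.9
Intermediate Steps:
F = Rational(-760, 3) (F = Mul(Rational(8, 3), Add(-74, Mul(-1, 21))) = Mul(Rational(8, 3), Add(-74, -21)) = Mul(Rational(8, 3), -95) = Rational(-760, 3) ≈ -253.33)
k = -9 (k = Add(3, -12) = -9)
P = Rational(-371, 39) (P = Mul(-7, Mul(-106, Pow(-78, -1))) = Mul(-7, Mul(-106, Rational(-1, 78))) = Mul(-7, Rational(53, 39)) = Rational(-371, 39) ≈ -9.5128)
u = Rational(-371, 39) ≈ -9.5128
Add(Mul(F, u), k) = Add(Mul(Rational(-760, 3), Rational(-371, 39)), -9) = Add(Rational(281960, 117), -9) = Rational(280907, 117)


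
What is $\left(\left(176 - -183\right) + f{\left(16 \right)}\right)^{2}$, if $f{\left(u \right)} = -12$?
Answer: $120409$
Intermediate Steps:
$\left(\left(176 - -183\right) + f{\left(16 \right)}\right)^{2} = \left(\left(176 - -183\right) - 12\right)^{2} = \left(\left(176 + 183\right) - 12\right)^{2} = \left(359 - 12\right)^{2} = 347^{2} = 120409$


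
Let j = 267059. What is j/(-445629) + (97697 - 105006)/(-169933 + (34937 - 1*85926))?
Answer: -55742106037/98449249938 ≈ -0.56620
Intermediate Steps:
j/(-445629) + (97697 - 105006)/(-169933 + (34937 - 1*85926)) = 267059/(-445629) + (97697 - 105006)/(-169933 + (34937 - 1*85926)) = 267059*(-1/445629) - 7309/(-169933 + (34937 - 85926)) = -267059/445629 - 7309/(-169933 - 50989) = -267059/445629 - 7309/(-220922) = -267059/445629 - 7309*(-1/220922) = -267059/445629 + 7309/220922 = -55742106037/98449249938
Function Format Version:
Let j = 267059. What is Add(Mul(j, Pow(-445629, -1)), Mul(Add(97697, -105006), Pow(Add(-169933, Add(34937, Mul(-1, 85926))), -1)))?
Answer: Rational(-55742106037, 98449249938) ≈ -0.56620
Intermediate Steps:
Add(Mul(j, Pow(-445629, -1)), Mul(Add(97697, -105006), Pow(Add(-169933, Add(34937, Mul(-1, 85926))), -1))) = Add(Mul(267059, Pow(-445629, -1)), Mul(Add(97697, -105006), Pow(Add(-169933, Add(34937, Mul(-1, 85926))), -1))) = Add(Mul(267059, Rational(-1, 445629)), Mul(-7309, Pow(Add(-169933, Add(34937, -85926)), -1))) = Add(Rational(-267059, 445629), Mul(-7309, Pow(Add(-169933, -50989), -1))) = Add(Rational(-267059, 445629), Mul(-7309, Pow(-220922, -1))) = Add(Rational(-267059, 445629), Mul(-7309, Rational(-1, 220922))) = Add(Rational(-267059, 445629), Rational(7309, 220922)) = Rational(-55742106037, 98449249938)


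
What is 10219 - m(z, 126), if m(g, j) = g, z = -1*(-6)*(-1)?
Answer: 10225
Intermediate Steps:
z = -6 (z = 6*(-1) = -6)
10219 - m(z, 126) = 10219 - 1*(-6) = 10219 + 6 = 10225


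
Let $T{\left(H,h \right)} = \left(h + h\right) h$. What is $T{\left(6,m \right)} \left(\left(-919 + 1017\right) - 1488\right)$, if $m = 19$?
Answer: $-1003580$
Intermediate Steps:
$T{\left(H,h \right)} = 2 h^{2}$ ($T{\left(H,h \right)} = 2 h h = 2 h^{2}$)
$T{\left(6,m \right)} \left(\left(-919 + 1017\right) - 1488\right) = 2 \cdot 19^{2} \left(\left(-919 + 1017\right) - 1488\right) = 2 \cdot 361 \left(98 - 1488\right) = 722 \left(-1390\right) = -1003580$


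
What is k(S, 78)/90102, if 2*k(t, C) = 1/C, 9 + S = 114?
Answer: 1/14055912 ≈ 7.1144e-8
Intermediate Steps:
S = 105 (S = -9 + 114 = 105)
k(t, C) = 1/(2*C)
k(S, 78)/90102 = ((1/2)/78)/90102 = ((1/2)*(1/78))*(1/90102) = (1/156)*(1/90102) = 1/14055912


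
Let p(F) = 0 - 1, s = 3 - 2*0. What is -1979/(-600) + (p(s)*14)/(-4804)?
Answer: 2378879/720600 ≈ 3.3012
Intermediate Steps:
s = 3 (s = 3 + 0 = 3)
p(F) = -1
-1979/(-600) + (p(s)*14)/(-4804) = -1979/(-600) - 1*14/(-4804) = -1979*(-1/600) - 14*(-1/4804) = 1979/600 + 7/2402 = 2378879/720600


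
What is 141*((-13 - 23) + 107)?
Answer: 10011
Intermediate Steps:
141*((-13 - 23) + 107) = 141*(-36 + 107) = 141*71 = 10011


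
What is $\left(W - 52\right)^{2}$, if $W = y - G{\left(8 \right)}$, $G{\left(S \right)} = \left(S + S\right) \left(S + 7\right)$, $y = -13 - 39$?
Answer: $118336$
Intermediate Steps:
$y = -52$ ($y = -13 - 39 = -52$)
$G{\left(S \right)} = 2 S \left(7 + S\right)$
$W = -292$ ($W = -52 - 2 \cdot 8 \left(7 + 8\right) = -52 - 2 \cdot 8 \cdot 15 = -52 - 240 = -292$)
$\left(W - 52\right)^{2} = \left(-292 - 52\right)^{2} = \left(-344\right)^{2} = 118336$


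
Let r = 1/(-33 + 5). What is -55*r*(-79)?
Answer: -4345/28 ≈ -155.18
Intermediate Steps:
r = -1/28 (r = 1/(-28) = -1/28 ≈ -0.035714)
-55*r*(-79) = -55*(-1/28)*(-79) = (55/28)*(-79) = -4345/28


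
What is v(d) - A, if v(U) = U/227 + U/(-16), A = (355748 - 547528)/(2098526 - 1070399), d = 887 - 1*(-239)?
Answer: -121786018231/1867078632 ≈ -65.228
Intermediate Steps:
d = 1126 (d = 887 + 239 = 1126)
A = -191780/1028127 ≈ -0.18653
v(U) = -211*U/3632 (v(U) = U*(1/227) + U*(-1/16) = U/227 - U/16 = -211*U/3632)
v(d) - A = -211/3632*1126 - 1*(-191780/1028127) = -118793/1816 + 191780/1028127 = -121786018231/1867078632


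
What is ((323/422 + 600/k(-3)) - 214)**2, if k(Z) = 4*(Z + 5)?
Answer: 3402972225/178084 ≈ 19109.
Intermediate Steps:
k(Z) = 20 + 4*Z (k(Z) = 4*(5 + Z) = 20 + 4*Z)
((323/422 + 600/k(-3)) - 214)**2 = ((323/422 + 600/(20 + 4*(-3))) - 214)**2 = ((323*(1/422) + 600/(20 - 12)) - 214)**2 = ((323/422 + 600/8) - 214)**2 = ((323/422 + 600*(1/8)) - 214)**2 = ((323/422 + 75) - 214)**2 = (31973/422 - 214)**2 = (-58335/422)**2 = 3402972225/178084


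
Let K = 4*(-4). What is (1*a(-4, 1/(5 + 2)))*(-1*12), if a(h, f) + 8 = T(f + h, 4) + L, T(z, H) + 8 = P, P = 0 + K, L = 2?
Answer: 360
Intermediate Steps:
K = -16
P = -16 (P = 0 - 16 = -16)
T(z, H) = -24 (T(z, H) = -8 - 16 = -24)
a(h, f) = -30 (a(h, f) = -8 + (-24 + 2) = -8 - 22 = -30)
(1*a(-4, 1/(5 + 2)))*(-1*12) = (1*(-30))*(-1*12) = -30*(-12) = 360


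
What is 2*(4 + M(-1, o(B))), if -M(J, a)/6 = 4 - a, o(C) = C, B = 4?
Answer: 8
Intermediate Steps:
M(J, a) = -24 + 6*a (M(J, a) = -6*(4 - a) = -24 + 6*a)
2*(4 + M(-1, o(B))) = 2*(4 + (-24 + 6*4)) = 2*(4 + (-24 + 24)) = 2*(4 + 0) = 2*4 = 8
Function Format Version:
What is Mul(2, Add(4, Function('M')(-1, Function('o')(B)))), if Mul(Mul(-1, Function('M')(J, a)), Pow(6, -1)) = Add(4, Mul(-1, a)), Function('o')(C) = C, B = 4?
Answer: 8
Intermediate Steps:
Function('M')(J, a) = Add(-24, Mul(6, a)) (Function('M')(J, a) = Mul(-6, Add(4, Mul(-1, a))) = Add(-24, Mul(6, a)))
Mul(2, Add(4, Function('M')(-1, Function('o')(B)))) = Mul(2, Add(4, Add(-24, Mul(6, 4)))) = Mul(2, Add(4, Add(-24, 24))) = Mul(2, Add(4, 0)) = Mul(2, 4) = 8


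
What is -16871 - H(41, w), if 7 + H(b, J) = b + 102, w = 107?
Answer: -17007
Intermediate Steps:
H(b, J) = 95 + b (H(b, J) = -7 + (b + 102) = -7 + (102 + b) = 95 + b)
-16871 - H(41, w) = -16871 - (95 + 41) = -16871 - 1*136 = -16871 - 136 = -17007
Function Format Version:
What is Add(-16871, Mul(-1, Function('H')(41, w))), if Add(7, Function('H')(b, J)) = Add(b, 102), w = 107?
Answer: -17007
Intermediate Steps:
Function('H')(b, J) = Add(95, b) (Function('H')(b, J) = Add(-7, Add(b, 102)) = Add(-7, Add(102, b)) = Add(95, b))
Add(-16871, Mul(-1, Function('H')(41, w))) = Add(-16871, Mul(-1, Add(95, 41))) = Add(-16871, Mul(-1, 136)) = Add(-16871, -136) = -17007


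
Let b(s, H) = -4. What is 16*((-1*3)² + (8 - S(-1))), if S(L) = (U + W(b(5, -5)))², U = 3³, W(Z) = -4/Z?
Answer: -12272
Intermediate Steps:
U = 27
S(L) = 784 (S(L) = (27 - 4/(-4))² = (27 - 4*(-¼))² = (27 + 1)² = 28² = 784)
16*((-1*3)² + (8 - S(-1))) = 16*((-1*3)² + (8 - 1*784)) = 16*((-3)² + (8 - 784)) = 16*(9 - 776) = 16*(-767) = -12272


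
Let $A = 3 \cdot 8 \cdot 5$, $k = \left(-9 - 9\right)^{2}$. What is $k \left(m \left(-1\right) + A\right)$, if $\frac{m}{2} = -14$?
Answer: $47952$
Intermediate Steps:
$m = -28$ ($m = 2 \left(-14\right) = -28$)
$k = 324$ ($k = \left(-18\right)^{2} = 324$)
$A = 120$ ($A = 24 \cdot 5 = 120$)
$k \left(m \left(-1\right) + A\right) = 324 \left(\left(-28\right) \left(-1\right) + 120\right) = 324 \left(28 + 120\right) = 324 \cdot 148 = 47952$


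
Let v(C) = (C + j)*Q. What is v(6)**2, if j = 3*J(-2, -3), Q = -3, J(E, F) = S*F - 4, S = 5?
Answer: 23409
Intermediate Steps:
J(E, F) = -4 + 5*F (J(E, F) = 5*F - 4 = -4 + 5*F)
j = -57 (j = 3*(-4 + 5*(-3)) = 3*(-4 - 15) = 3*(-19) = -57)
v(C) = 171 - 3*C (v(C) = (C - 57)*(-3) = (-57 + C)*(-3) = 171 - 3*C)
v(6)**2 = (171 - 3*6)**2 = (171 - 18)**2 = 153**2 = 23409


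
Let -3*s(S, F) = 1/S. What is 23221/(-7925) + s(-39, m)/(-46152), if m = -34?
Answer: -125388392189/42793288200 ≈ -2.9301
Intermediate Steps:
s(S, F) = -1/(3*S)
23221/(-7925) + s(-39, m)/(-46152) = 23221/(-7925) - 1/3/(-39)/(-46152) = 23221*(-1/7925) - 1/3*(-1/39)*(-1/46152) = -23221/7925 + (1/117)*(-1/46152) = -23221/7925 - 1/5399784 = -125388392189/42793288200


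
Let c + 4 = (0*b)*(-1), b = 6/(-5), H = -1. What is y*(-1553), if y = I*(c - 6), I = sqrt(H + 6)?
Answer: 15530*sqrt(5) ≈ 34726.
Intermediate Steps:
b = -6/5 (b = 6*(-1/5) = -6/5 ≈ -1.2000)
I = sqrt(5) (I = sqrt(-1 + 6) = sqrt(5) ≈ 2.2361)
c = -4 (c = -4 + (0*(-6/5))*(-1) = -4 + 0*(-1) = -4 + 0 = -4)
y = -10*sqrt(5) (y = sqrt(5)*(-4 - 6) = sqrt(5)*(-10) = -10*sqrt(5) ≈ -22.361)
y*(-1553) = -10*sqrt(5)*(-1553) = 15530*sqrt(5)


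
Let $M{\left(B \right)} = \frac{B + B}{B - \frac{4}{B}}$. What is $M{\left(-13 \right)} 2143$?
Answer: $\frac{724334}{165} \approx 4389.9$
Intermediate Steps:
$M{\left(B \right)} = \frac{2 B}{B - \frac{4}{B}}$
$M{\left(-13 \right)} 2143 = \frac{2 \left(-13\right)^{2}}{-4 + \left(-13\right)^{2}} \cdot 2143 = 2 \cdot 169 \frac{1}{-4 + 169} \cdot 2143 = 2 \cdot 169 \cdot \frac{1}{165} \cdot 2143 = \frac{338}{165} \cdot 2143 = \frac{724334}{165}$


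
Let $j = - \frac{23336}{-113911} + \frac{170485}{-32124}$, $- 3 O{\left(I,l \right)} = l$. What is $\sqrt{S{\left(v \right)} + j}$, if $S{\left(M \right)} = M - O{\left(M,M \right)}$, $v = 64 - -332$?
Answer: $\frac{\sqrt{1750440536436692961861}}{1829638482} \approx 22.867$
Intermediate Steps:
$O{\left(I,l \right)} = - \frac{l}{3}$
$v = 396$ ($v = 64 + 332 = 396$)
$S{\left(M \right)} = \frac{4 M}{3}$ ($S{\left(M \right)} = M - - \frac{M}{3} = M + \frac{M}{3} = \frac{4 M}{3}$)
$j = - \frac{18670471171}{3659276964}$ ($j = \left(-23336\right) \left(- \frac{1}{113911}\right) + 170485 \left(- \frac{1}{32124}\right) = \frac{23336}{113911} - \frac{170485}{32124} = - \frac{18670471171}{3659276964} \approx -5.1022$)
$\sqrt{S{\left(v \right)} + j} = \sqrt{\frac{4}{3} \cdot 396 - \frac{18670471171}{3659276964}} = \sqrt{528 - \frac{18670471171}{3659276964}} = \sqrt{\frac{1913427765821}{3659276964}} = \frac{\sqrt{1750440536436692961861}}{1829638482}$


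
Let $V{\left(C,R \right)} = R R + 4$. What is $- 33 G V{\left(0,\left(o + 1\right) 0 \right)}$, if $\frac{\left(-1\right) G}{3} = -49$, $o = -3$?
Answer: $-19404$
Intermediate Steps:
$G = 147$ ($G = \left(-3\right) \left(-49\right) = 147$)
$V{\left(C,R \right)} = 4 + R^{2}$ ($V{\left(C,R \right)} = R^{2} + 4 = 4 + R^{2}$)
$- 33 G V{\left(0,\left(o + 1\right) 0 \right)} = \left(-33\right) 147 \left(4 + \left(\left(-3 + 1\right) 0\right)^{2}\right) = - 4851 \left(4 + \left(\left(-2\right) 0\right)^{2}\right) = - 4851 \left(4 + 0^{2}\right) = - 4851 \left(4 + 0\right) = \left(-4851\right) 4 = -19404$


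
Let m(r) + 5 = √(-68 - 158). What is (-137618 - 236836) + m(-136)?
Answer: -374459 + I*√226 ≈ -3.7446e+5 + 15.033*I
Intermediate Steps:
m(r) = -5 + I*√226 (m(r) = -5 + √(-68 - 158) = -5 + √(-226) = -5 + I*√226)
(-137618 - 236836) + m(-136) = (-137618 - 236836) + (-5 + I*√226) = -374454 + (-5 + I*√226) = -374459 + I*√226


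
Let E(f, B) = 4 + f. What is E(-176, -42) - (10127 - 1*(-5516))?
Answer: -15815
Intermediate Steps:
E(-176, -42) - (10127 - 1*(-5516)) = (4 - 176) - (10127 - 1*(-5516)) = -172 - (10127 + 5516) = -172 - 1*15643 = -172 - 15643 = -15815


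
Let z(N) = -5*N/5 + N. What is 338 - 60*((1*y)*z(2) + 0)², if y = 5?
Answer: 338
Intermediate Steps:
z(N) = 0 (z(N) = -5*N/5 + N = -N + N = 0)
338 - 60*((1*y)*z(2) + 0)² = 338 - 60*((1*5)*0 + 0)² = 338 - 60*(5*0 + 0)² = 338 - 60*(0 + 0)² = 338 - 60*0² = 338 - 60*0 = 338 + 0 = 338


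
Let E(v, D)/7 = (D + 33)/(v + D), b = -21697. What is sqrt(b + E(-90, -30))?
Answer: I*sqrt(8678870)/20 ≈ 147.3*I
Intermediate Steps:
E(v, D) = 7*(33 + D)/(D + v) (E(v, D) = 7*((D + 33)/(v + D)) = 7*((33 + D)/(D + v)) = 7*(33 + D)/(D + v))
sqrt(b + E(-90, -30)) = sqrt(-21697 + 7*(33 - 30)/(-30 - 90)) = sqrt(-21697 + 7*3/(-120)) = sqrt(-21697 + 7*(-1/120)*3) = sqrt(-21697 - 7/40) = sqrt(-867887/40) = I*sqrt(8678870)/20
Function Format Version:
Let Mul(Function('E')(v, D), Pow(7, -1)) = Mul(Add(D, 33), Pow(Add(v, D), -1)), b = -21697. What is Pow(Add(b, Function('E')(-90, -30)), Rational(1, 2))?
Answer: Mul(Rational(1, 20), I, Pow(8678870, Rational(1, 2))) ≈ Mul(147.30, I)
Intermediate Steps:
Function('E')(v, D) = Mul(7, Pow(Add(D, v), -1), Add(33, D)) (Function('E')(v, D) = Mul(7, Mul(Add(D, 33), Pow(Add(v, D), -1))) = Mul(7, Mul(Add(33, D), Pow(Add(D, v), -1))) = Mul(7, Mul(Pow(Add(D, v), -1), Add(33, D))) = Mul(7, Pow(Add(D, v), -1), Add(33, D)))
Pow(Add(b, Function('E')(-90, -30)), Rational(1, 2)) = Pow(Add(-21697, Mul(7, Pow(Add(-30, -90), -1), Add(33, -30))), Rational(1, 2)) = Pow(Add(-21697, Mul(7, Pow(-120, -1), 3)), Rational(1, 2)) = Pow(Add(-21697, Mul(7, Rational(-1, 120), 3)), Rational(1, 2)) = Pow(Add(-21697, Rational(-7, 40)), Rational(1, 2)) = Pow(Rational(-867887, 40), Rational(1, 2)) = Mul(Rational(1, 20), I, Pow(8678870, Rational(1, 2)))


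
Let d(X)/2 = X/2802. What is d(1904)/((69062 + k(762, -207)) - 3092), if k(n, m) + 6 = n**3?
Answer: 476/154991471373 ≈ 3.0711e-9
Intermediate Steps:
d(X) = X/1401 (d(X) = 2*(X/2802) = X/1401)
k(n, m) = -6 + n**3
d(1904)/((69062 + k(762, -207)) - 3092) = ((1/1401)*1904)/((69062 + (-6 + 762**3)) - 3092) = 1904/(1401*((69062 + (-6 + 442450728)) - 3092)) = 1904/(1401*((69062 + 442450722) - 3092)) = 1904/(1401*(442519784 - 3092)) = (1904/1401)/442516692 = (1904/1401)*(1/442516692) = 476/154991471373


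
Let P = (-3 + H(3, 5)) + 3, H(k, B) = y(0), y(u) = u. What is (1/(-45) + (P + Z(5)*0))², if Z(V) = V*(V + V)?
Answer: 1/2025 ≈ 0.00049383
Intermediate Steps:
Z(V) = 2*V² (Z(V) = V*(2*V) = 2*V²)
H(k, B) = 0
P = 0 (P = (-3 + 0) + 3 = -3 + 3 = 0)
(1/(-45) + (P + Z(5)*0))² = (1/(-45) + (0 + (2*5²)*0))² = (-1/45 + (0 + (2*25)*0))² = (-1/45 + (0 + 50*0))² = (-1/45 + (0 + 0))² = (-1/45 + 0)² = (-1/45)² = 1/2025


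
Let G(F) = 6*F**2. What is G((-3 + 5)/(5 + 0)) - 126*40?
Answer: -125976/25 ≈ -5039.0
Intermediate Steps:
G((-3 + 5)/(5 + 0)) - 126*40 = 6*((-3 + 5)/(5 + 0))**2 - 126*40 = 6*(2/5)**2 - 5040 = 6*(4/25) - 5040 = 24/25 - 5040 = -125976/25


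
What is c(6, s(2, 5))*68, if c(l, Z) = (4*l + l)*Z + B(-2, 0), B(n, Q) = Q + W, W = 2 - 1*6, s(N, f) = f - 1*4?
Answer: 1768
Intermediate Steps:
s(N, f) = -4 + f (s(N, f) = f - 4 = -4 + f)
W = -4 (W = 2 - 6 = -4)
B(n, Q) = -4 + Q (B(n, Q) = Q - 4 = -4 + Q)
c(l, Z) = -4 + 5*Z*l (c(l, Z) = (4*l + l)*Z + (-4 + 0) = (5*l)*Z - 4 = 5*Z*l - 4 = -4 + 5*Z*l)
c(6, s(2, 5))*68 = (-4 + 5*(-4 + 5)*6)*68 = (-4 + 5*1*6)*68 = (-4 + 30)*68 = 26*68 = 1768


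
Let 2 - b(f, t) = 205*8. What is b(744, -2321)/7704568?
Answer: -819/3852284 ≈ -0.00021260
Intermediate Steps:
b(f, t) = -1638 (b(f, t) = 2 - 205*8 = 2 - 1*1640 = 2 - 1640 = -1638)
b(744, -2321)/7704568 = -1638/7704568 = -1638*1/7704568 = -819/3852284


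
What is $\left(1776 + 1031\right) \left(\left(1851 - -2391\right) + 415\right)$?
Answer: $13072199$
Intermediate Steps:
$\left(1776 + 1031\right) \left(\left(1851 - -2391\right) + 415\right) = 2807 \left(\left(1851 + 2391\right) + 415\right) = 2807 \left(4242 + 415\right) = 2807 \cdot 4657 = 13072199$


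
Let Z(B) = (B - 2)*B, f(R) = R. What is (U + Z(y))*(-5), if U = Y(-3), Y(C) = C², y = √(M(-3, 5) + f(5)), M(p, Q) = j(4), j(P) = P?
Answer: -60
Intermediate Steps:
M(p, Q) = 4
y = 3 (y = √(4 + 5) = √9 = 3)
U = 9 (U = (-3)² = 9)
Z(B) = B*(-2 + B) (Z(B) = (-2 + B)*B = B*(-2 + B))
(U + Z(y))*(-5) = (9 + 3*(-2 + 3))*(-5) = (9 + 3*1)*(-5) = (9 + 3)*(-5) = 12*(-5) = -60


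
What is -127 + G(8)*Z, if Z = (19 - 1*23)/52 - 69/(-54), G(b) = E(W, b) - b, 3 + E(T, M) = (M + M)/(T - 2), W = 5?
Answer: -93931/702 ≈ -133.80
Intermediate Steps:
E(T, M) = -3 + 2*M/(-2 + T) (E(T, M) = -3 + (M + M)/(T - 2) = -3 + (2*M)/(-2 + T) = -3 + 2*M/(-2 + T))
G(b) = -3 - b/3 (G(b) = (6 - 3*5 + 2*b)/(-2 + 5) - b = (6 - 15 + 2*b)/3 - b = (-9 + 2*b)/3 - b = (-3 + 2*b/3) - b = -3 - b/3)
Z = 281/234 (Z = (19 - 23)*(1/52) - 69*(-1/54) = -4*1/52 + 23/18 = -1/13 + 23/18 = 281/234 ≈ 1.2009)
-127 + G(8)*Z = -127 + (-3 - ⅓*8)*(281/234) = -127 + (-3 - 8/3)*(281/234) = -127 - 17/3*281/234 = -127 - 4777/702 = -93931/702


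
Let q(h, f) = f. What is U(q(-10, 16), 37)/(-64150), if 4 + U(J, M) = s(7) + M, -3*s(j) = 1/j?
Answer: -346/673575 ≈ -0.00051368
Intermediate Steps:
s(j) = -1/(3*j)
U(J, M) = -85/21 + M (U(J, M) = -4 + (-⅓/7 + M) = -4 + (-⅓*⅐ + M) = -4 + (-1/21 + M) = -85/21 + M)
U(q(-10, 16), 37)/(-64150) = (-85/21 + 37)/(-64150) = (692/21)*(-1/64150) = -346/673575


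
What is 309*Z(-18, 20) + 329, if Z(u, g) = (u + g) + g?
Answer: 7127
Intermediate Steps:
Z(u, g) = u + 2*g (Z(u, g) = (g + u) + g = u + 2*g)
309*Z(-18, 20) + 329 = 309*(-18 + 2*20) + 329 = 309*(-18 + 40) + 329 = 309*22 + 329 = 6798 + 329 = 7127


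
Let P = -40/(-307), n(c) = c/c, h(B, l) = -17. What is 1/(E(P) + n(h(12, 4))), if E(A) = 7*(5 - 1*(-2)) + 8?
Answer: 1/58 ≈ 0.017241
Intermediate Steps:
n(c) = 1
P = 40/307 (P = -40*(-1/307) = 40/307 ≈ 0.13029)
E(A) = 57 (E(A) = 7*(5 + 2) + 8 = 7*7 + 8 = 49 + 8 = 57)
1/(E(P) + n(h(12, 4))) = 1/(57 + 1) = 1/58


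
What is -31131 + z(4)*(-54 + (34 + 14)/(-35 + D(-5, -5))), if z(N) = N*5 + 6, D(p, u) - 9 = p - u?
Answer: -32583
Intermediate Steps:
D(p, u) = 9 + p - u (D(p, u) = 9 + (p - u) = 9 + p - u)
z(N) = 6 + 5*N (z(N) = 5*N + 6 = 6 + 5*N)
-31131 + z(4)*(-54 + (34 + 14)/(-35 + D(-5, -5))) = -31131 + (6 + 5*4)*(-54 + (34 + 14)/(-35 + (9 - 5 - 1*(-5)))) = -31131 + (6 + 20)*(-54 + 48/(-35 + (9 - 5 + 5))) = -31131 + 26*(-54 + 48/(-35 + 9)) = -31131 + 26*(-54 + 48/(-26)) = -31131 + 26*(-54 + 48*(-1/26)) = -31131 + 26*(-54 - 24/13) = -31131 + 26*(-726/13) = -31131 - 1452 = -32583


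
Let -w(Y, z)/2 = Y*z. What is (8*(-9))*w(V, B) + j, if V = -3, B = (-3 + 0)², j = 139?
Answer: -3749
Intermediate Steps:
B = 9 (B = (-3)² = 9)
w(Y, z) = -2*Y*z
(8*(-9))*w(V, B) + j = (8*(-9))*(-2*(-3)*9) + 139 = -72*54 + 139 = -3888 + 139 = -3749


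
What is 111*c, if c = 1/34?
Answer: 111/34 ≈ 3.2647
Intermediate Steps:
c = 1/34 ≈ 0.029412
111*c = 111*(1/34) = 111/34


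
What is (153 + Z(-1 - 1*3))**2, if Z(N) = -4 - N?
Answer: 23409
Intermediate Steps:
(153 + Z(-1 - 1*3))**2 = (153 + (-4 - (-1 - 1*3)))**2 = (153 + (-4 - (-1 - 3)))**2 = (153 + (-4 - 1*(-4)))**2 = (153 + (-4 + 4))**2 = (153 + 0)**2 = 153**2 = 23409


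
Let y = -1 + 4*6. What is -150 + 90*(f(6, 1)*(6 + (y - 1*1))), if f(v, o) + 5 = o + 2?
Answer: -5190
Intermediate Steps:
y = 23 (y = -1 + 24 = 23)
f(v, o) = -3 + o (f(v, o) = -5 + (o + 2) = -5 + (2 + o) = -3 + o)
-150 + 90*(f(6, 1)*(6 + (y - 1*1))) = -150 + 90*((-3 + 1)*(6 + (23 - 1*1))) = -150 + 90*(-2*(6 + (23 - 1))) = -150 + 90*(-2*(6 + 22)) = -150 + 90*(-2*28) = -150 + 90*(-56) = -150 - 5040 = -5190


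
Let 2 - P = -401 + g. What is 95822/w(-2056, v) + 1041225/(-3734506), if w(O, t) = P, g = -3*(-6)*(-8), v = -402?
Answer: 357278283857/2042774782 ≈ 174.90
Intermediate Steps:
g = -144 (g = 18*(-8) = -144)
P = 547 (P = 2 - (-401 - 144) = 2 - 1*(-545) = 2 + 545 = 547)
w(O, t) = 547
95822/w(-2056, v) + 1041225/(-3734506) = 95822/547 + 1041225/(-3734506) = 95822*(1/547) + 1041225*(-1/3734506) = 95822/547 - 1041225/3734506 = 357278283857/2042774782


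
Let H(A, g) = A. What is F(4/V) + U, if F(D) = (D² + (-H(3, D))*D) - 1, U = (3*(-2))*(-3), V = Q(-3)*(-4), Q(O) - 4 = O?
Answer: 21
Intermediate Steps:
Q(O) = 4 + O
V = -4 (V = (4 - 3)*(-4) = 1*(-4) = -4)
U = 18 (U = -6*(-3) = 18)
F(D) = -1 + D² - 3*D (F(D) = (D² + (-1*3)*D) - 1 = (D² - 3*D) - 1 = -1 + D² - 3*D)
F(4/V) + U = (-1 + (4/(-4))² - 12/(-4)) + 18 = (-1 + (4*(-¼))² - 12*(-1)/4) + 18 = (-1 + (-1)² - 3*(-1)) + 18 = (-1 + 1 + 3) + 18 = 3 + 18 = 21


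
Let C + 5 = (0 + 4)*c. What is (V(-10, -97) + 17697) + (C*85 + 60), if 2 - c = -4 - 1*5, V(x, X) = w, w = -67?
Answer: 21005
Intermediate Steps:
V(x, X) = -67
c = 11 (c = 2 - (-4 - 1*5) = 2 - (-4 - 5) = 2 - 1*(-9) = 2 + 9 = 11)
C = 39 (C = -5 + (0 + 4)*11 = -5 + 4*11 = -5 + 44 = 39)
(V(-10, -97) + 17697) + (C*85 + 60) = (-67 + 17697) + (39*85 + 60) = 17630 + (3315 + 60) = 17630 + 3375 = 21005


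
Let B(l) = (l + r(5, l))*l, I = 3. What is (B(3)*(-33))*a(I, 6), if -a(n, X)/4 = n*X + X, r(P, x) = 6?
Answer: 85536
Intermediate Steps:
a(n, X) = -4*X - 4*X*n (a(n, X) = -4*(n*X + X) = -4*(X*n + X) = -4*(X + X*n) = -4*X - 4*X*n)
B(l) = l*(6 + l) (B(l) = (l + 6)*l = (6 + l)*l = l*(6 + l))
(B(3)*(-33))*a(I, 6) = ((3*(6 + 3))*(-33))*(-4*6*(1 + 3)) = ((3*9)*(-33))*(-4*6*4) = (27*(-33))*(-96) = -891*(-96) = 85536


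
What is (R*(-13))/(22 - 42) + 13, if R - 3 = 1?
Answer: 78/5 ≈ 15.600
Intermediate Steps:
R = 4 (R = 3 + 1 = 4)
(R*(-13))/(22 - 42) + 13 = (4*(-13))/(22 - 42) + 13 = -52/(-20) + 13 = -1/20*(-52) + 13 = 13/5 + 13 = 78/5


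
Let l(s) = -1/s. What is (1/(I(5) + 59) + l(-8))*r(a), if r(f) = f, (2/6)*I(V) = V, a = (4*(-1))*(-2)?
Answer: 41/37 ≈ 1.1081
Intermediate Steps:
a = 8 (a = -4*(-2) = 8)
I(V) = 3*V
(1/(I(5) + 59) + l(-8))*r(a) = (1/(3*5 + 59) - 1/(-8))*8 = (1/(15 + 59) - 1*(-⅛))*8 = (1/74 + ⅛)*8 = (41/296)*8 = 41/37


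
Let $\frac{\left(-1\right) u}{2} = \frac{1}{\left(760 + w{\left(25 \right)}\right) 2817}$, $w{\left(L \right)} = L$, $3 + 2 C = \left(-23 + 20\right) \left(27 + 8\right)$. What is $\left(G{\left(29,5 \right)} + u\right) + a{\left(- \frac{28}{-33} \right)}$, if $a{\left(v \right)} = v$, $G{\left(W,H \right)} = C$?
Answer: $- \frac{1292899732}{24324795} \approx -53.151$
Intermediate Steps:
$C = -54$ ($C = - \frac{3}{2} + \frac{\left(-23 + 20\right) \left(27 + 8\right)}{2} = - \frac{3}{2} + \frac{\left(-3\right) 35}{2} = - \frac{3}{2} + \frac{1}{2} \left(-105\right) = - \frac{3}{2} - \frac{105}{2} = -54$)
$G{\left(W,H \right)} = -54$
$u = - \frac{2}{2211345}$ ($u = - 2 \frac{1}{\left(760 + 25\right) 2817} = - 2 \cdot \frac{1}{785} \cdot \frac{1}{2817} = \left(-2\right) \frac{1}{2211345} = - \frac{2}{2211345} \approx -9.0443 \cdot 10^{-7}$)
$\left(G{\left(29,5 \right)} + u\right) + a{\left(- \frac{28}{-33} \right)} = \left(-54 - \frac{2}{2211345}\right) - \frac{28}{-33} = - \frac{119412632}{2211345} - - \frac{28}{33} = - \frac{119412632}{2211345} + \frac{28}{33} = - \frac{1292899732}{24324795}$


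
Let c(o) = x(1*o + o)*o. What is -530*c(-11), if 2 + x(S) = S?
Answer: -139920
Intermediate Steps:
x(S) = -2 + S
c(o) = o*(-2 + 2*o) (c(o) = (-2 + (1*o + o))*o = (-2 + (o + o))*o = (-2 + 2*o)*o = o*(-2 + 2*o))
-530*c(-11) = -1060*(-11)*(-1 - 11) = -1060*(-11)*(-12) = -530*264 = -139920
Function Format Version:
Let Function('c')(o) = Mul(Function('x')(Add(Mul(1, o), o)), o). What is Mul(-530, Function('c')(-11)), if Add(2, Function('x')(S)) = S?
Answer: -139920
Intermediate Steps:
Function('x')(S) = Add(-2, S)
Function('c')(o) = Mul(o, Add(-2, Mul(2, o))) (Function('c')(o) = Mul(Add(-2, Add(Mul(1, o), o)), o) = Mul(Add(-2, Add(o, o)), o) = Mul(Add(-2, Mul(2, o)), o) = Mul(o, Add(-2, Mul(2, o))))
Mul(-530, Function('c')(-11)) = Mul(-530, Mul(2, -11, Add(-1, -11))) = Mul(-530, Mul(2, -11, -12)) = Mul(-530, 264) = -139920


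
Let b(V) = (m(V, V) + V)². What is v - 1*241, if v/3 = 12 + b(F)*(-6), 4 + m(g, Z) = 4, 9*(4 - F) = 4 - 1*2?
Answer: -4157/9 ≈ -461.89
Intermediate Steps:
F = 34/9 (F = 4 - (4 - 1*2)/9 = 4 - (4 - 2)/9 = 4 - ⅑*2 = 4 - 2/9 = 34/9 ≈ 3.7778)
m(g, Z) = 0 (m(g, Z) = -4 + 4 = 0)
b(V) = V² (b(V) = (0 + V)² = V²)
v = -1988/9 (v = 3*(12 + (34/9)²*(-6)) = 3*(12 + (1156/81)*(-6)) = 3*(12 - 2312/27) = 3*(-1988/27) = -1988/9 ≈ -220.89)
v - 1*241 = -1988/9 - 1*241 = -1988/9 - 241 = -4157/9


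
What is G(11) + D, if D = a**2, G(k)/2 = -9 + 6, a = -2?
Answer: -2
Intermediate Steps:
G(k) = -6 (G(k) = 2*(-9 + 6) = 2*(-3) = -6)
D = 4 (D = (-2)**2 = 4)
G(11) + D = -6 + 4 = -2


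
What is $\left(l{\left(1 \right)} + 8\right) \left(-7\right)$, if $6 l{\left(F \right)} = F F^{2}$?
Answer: $- \frac{343}{6} \approx -57.167$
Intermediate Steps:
$l{\left(F \right)} = \frac{F^{3}}{6}$ ($l{\left(F \right)} = \frac{F F^{2}}{6} = \frac{F^{3}}{6}$)
$\left(l{\left(1 \right)} + 8\right) \left(-7\right) = \left(\frac{1^{3}}{6} + 8\right) \left(-7\right) = \left(\frac{1}{6} \cdot 1 + 8\right) \left(-7\right) = \left(\frac{1}{6} + 8\right) \left(-7\right) = \frac{49}{6} \left(-7\right) = - \frac{343}{6}$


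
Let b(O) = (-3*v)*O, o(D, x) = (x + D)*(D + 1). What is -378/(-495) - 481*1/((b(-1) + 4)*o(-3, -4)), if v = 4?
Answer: -17047/12320 ≈ -1.3837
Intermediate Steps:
o(D, x) = (1 + D)*(D + x) (o(D, x) = (D + x)*(1 + D) = (1 + D)*(D + x))
b(O) = -12*O (b(O) = (-3*4)*O = -12*O)
-378/(-495) - 481*1/((b(-1) + 4)*o(-3, -4)) = -378/(-495) - 481*1/((-12*(-1) + 4)*(-3 - 4 + (-3)² - 3*(-4))) = -378*(-1/495) - 481*1/((12 + 4)*(-3 - 4 + 9 + 12)) = 42/55 - 481/(16*14) = 42/55 - 481/224 = -17047/12320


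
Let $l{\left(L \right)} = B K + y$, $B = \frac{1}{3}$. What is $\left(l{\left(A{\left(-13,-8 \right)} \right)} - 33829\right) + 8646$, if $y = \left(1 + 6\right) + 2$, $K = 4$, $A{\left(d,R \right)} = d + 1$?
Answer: $- \frac{75518}{3} \approx -25173.0$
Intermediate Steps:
$A{\left(d,R \right)} = 1 + d$
$y = 9$ ($y = 7 + 2 = 9$)
$B = \frac{1}{3} \approx 0.33333$
$l{\left(L \right)} = \frac{31}{3}$ ($l{\left(L \right)} = \frac{1}{3} \cdot 4 + 9 = \frac{4}{3} + 9 = \frac{31}{3}$)
$\left(l{\left(A{\left(-13,-8 \right)} \right)} - 33829\right) + 8646 = \left(\frac{31}{3} - 33829\right) + 8646 = - \frac{101456}{3} + 8646 = - \frac{75518}{3}$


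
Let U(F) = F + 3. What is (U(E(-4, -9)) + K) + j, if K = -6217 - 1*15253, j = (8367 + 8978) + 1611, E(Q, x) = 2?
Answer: -2509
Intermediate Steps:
U(F) = 3 + F
j = 18956 (j = 17345 + 1611 = 18956)
K = -21470 (K = -6217 - 15253 = -21470)
(U(E(-4, -9)) + K) + j = ((3 + 2) - 21470) + 18956 = (5 - 21470) + 18956 = -21465 + 18956 = -2509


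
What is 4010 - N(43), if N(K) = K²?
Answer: 2161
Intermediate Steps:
4010 - N(43) = 4010 - 1*43² = 4010 - 1*1849 = 4010 - 1849 = 2161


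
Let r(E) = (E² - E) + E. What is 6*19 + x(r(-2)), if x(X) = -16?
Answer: 98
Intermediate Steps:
r(E) = E²
6*19 + x(r(-2)) = 6*19 - 16 = 114 - 16 = 98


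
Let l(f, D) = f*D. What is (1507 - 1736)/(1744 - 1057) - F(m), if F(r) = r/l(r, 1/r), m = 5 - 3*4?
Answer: 20/3 ≈ 6.6667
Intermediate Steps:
l(f, D) = D*f
m = -7 (m = 5 - 12 = -7)
F(r) = r (F(r) = r/((r/r)) = r/1 = r*1 = r)
(1507 - 1736)/(1744 - 1057) - F(m) = (1507 - 1736)/(1744 - 1057) - 1*(-7) = -229/687 + 7 = -229*1/687 + 7 = -⅓ + 7 = 20/3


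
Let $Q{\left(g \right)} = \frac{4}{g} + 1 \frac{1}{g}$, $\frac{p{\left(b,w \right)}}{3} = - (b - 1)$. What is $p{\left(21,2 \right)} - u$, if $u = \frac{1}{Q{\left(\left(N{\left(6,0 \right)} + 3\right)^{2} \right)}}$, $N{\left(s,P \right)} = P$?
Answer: $- \frac{309}{5} \approx -61.8$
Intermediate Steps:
$p{\left(b,w \right)} = 3 - 3 b$ ($p{\left(b,w \right)} = 3 \left(- (b - 1)\right) = 3 \left(- (-1 + b)\right) = 3 \left(1 - b\right) = 3 - 3 b$)
$Q{\left(g \right)} = \frac{5}{g}$ ($Q{\left(g \right)} = \frac{4}{g} + \frac{1}{g} = \frac{5}{g}$)
$u = \frac{9}{5}$ ($u = \frac{1}{5 \frac{1}{\left(0 + 3\right)^{2}}} = \frac{1}{5 \frac{1}{3^{2}}} = \frac{1}{5 \cdot \frac{1}{9}} = \frac{1}{\frac{5}{9}} = \frac{9}{5} \approx 1.8$)
$p{\left(21,2 \right)} - u = \left(3 - 63\right) - \frac{9}{5} = -60 - \frac{9}{5} = - \frac{309}{5}$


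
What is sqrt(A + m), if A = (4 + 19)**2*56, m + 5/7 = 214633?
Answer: sqrt(11968558)/7 ≈ 494.22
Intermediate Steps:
m = 1502426/7 (m = -5/7 + 214633 = 1502426/7 ≈ 2.1463e+5)
A = 29624 (A = 23**2*56 = 529*56 = 29624)
sqrt(A + m) = sqrt(29624 + 1502426/7) = sqrt(1709794/7) = sqrt(11968558)/7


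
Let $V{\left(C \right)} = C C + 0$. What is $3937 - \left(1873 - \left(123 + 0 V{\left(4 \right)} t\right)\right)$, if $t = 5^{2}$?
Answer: $2187$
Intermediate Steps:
$t = 25$
$V{\left(C \right)} = C^{2}$ ($V{\left(C \right)} = C^{2} + 0 = C^{2}$)
$3937 - \left(1873 - \left(123 + 0 V{\left(4 \right)} t\right)\right) = 3937 - \left(1873 - \left(123 + 0 \cdot 4^{2} \cdot 25\right)\right) = 3937 - \left(1873 - \left(123 + 0 \cdot 16 \cdot 25\right)\right) = 3937 - \left(1873 - \left(123 + 0 \cdot 25\right)\right) = 3937 - \left(1873 - \left(123 + 0\right)\right) = 3937 - \left(1873 - 123\right) = 3937 - 1750 = 2187$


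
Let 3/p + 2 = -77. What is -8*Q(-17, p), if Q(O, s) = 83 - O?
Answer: -800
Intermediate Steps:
p = -3/79 (p = 3/(-2 - 77) = 3/(-79) = 3*(-1/79) = -3/79 ≈ -0.037975)
-8*Q(-17, p) = -8*(83 - 1*(-17)) = -8*(83 + 17) = -8*100 = -800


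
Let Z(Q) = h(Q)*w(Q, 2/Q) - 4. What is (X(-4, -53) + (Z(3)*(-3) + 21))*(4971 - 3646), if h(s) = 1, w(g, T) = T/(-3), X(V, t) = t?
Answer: -76850/3 ≈ -25617.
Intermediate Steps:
w(g, T) = -T/3 (w(g, T) = T*(-⅓) = -T/3)
Z(Q) = -4 - 2/(3*Q) (Z(Q) = 1*(-2/(3*Q)) - 4 = -2/(3*Q) - 4 = -4 - 2/(3*Q))
(X(-4, -53) + (Z(3)*(-3) + 21))*(4971 - 3646) = (-53 + ((-4 - ⅔/3)*(-3) + 21))*(4971 - 3646) = (-53 + ((-4 - ⅔*⅓)*(-3) + 21))*1325 = (-53 + ((-4 - 2/9)*(-3) + 21))*1325 = (-53 + (-38/9*(-3) + 21))*1325 = (-53 + (38/3 + 21))*1325 = (-53 + 101/3)*1325 = -58/3*1325 = -76850/3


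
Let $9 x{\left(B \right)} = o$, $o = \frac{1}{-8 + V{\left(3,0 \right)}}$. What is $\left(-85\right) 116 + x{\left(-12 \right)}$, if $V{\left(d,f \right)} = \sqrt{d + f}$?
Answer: $- \frac{5413148}{549} - \frac{\sqrt{3}}{549} \approx -9860.0$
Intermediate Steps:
$o = \frac{1}{-8 + \sqrt{3}}$ ($o = \frac{1}{-8 + \sqrt{3 + 0}} = \frac{1}{-8 + \sqrt{3}} \approx -0.15954$)
$x{\left(B \right)} = - \frac{8}{549} - \frac{\sqrt{3}}{549}$ ($x{\left(B \right)} = \frac{- \frac{8}{61} - \frac{\sqrt{3}}{61}}{9} = - \frac{8}{549} - \frac{\sqrt{3}}{549}$)
$\left(-85\right) 116 + x{\left(-12 \right)} = \left(-85\right) 116 - \left(\frac{8}{549} + \frac{\sqrt{3}}{549}\right) = -9860 - \left(\frac{8}{549} + \frac{\sqrt{3}}{549}\right) = - \frac{5413148}{549} - \frac{\sqrt{3}}{549}$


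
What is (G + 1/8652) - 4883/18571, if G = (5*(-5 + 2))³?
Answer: -77474959235/22953756 ≈ -3375.3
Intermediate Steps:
G = -3375 (G = (5*(-3))³ = (-15)³ = -3375)
(G + 1/8652) - 4883/18571 = (-3375 + 1/8652) - 4883/18571 = (-3375 + 1/8652) - 4883*1/18571 = -29200499/8652 - 4883/18571 = -77474959235/22953756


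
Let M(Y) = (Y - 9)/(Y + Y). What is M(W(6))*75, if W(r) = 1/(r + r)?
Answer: -8025/2 ≈ -4012.5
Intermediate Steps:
W(r) = 1/(2*r)
M(Y) = (-9 + Y)/(2*Y) (M(Y) = (-9 + Y)/((2*Y)) = (-9 + Y)*(1/(2*Y)) = (-9 + Y)/(2*Y))
M(W(6))*75 = ((-9 + (1/2)/6)/(2*(((1/2)/6))))*75 = ((-9 + (1/2)*(1/6))/(2*(((1/2)*(1/6)))))*75 = ((-9 + 1/12)/(2*(1/12)))*75 = ((1/2)*12*(-107/12))*75 = -107/2*75 = -8025/2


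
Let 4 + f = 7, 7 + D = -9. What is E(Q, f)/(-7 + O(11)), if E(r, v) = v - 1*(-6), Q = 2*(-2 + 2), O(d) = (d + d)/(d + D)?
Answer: -15/19 ≈ -0.78947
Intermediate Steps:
D = -16 (D = -7 - 9 = -16)
f = 3 (f = -4 + 7 = 3)
O(d) = 2*d/(-16 + d) (O(d) = (d + d)/(d - 16) = (2*d)/(-16 + d) = 2*d/(-16 + d))
Q = 0 (Q = 2*0 = 0)
E(r, v) = 6 + v (E(r, v) = v + 6 = 6 + v)
E(Q, f)/(-7 + O(11)) = (6 + 3)/(-7 + 2*11/(-16 + 11)) = 9/(-7 + 2*11/(-5)) = 9/(-7 + 2*11*(-⅕)) = 9/(-7 - 22/5) = 9/(-57/5) = -5/57*9 = -15/19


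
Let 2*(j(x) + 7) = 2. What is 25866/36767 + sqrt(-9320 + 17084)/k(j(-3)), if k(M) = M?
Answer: 25866/36767 - sqrt(1941)/3 ≈ -13.982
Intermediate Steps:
j(x) = -6 (j(x) = -7 + (1/2)*2 = -7 + 1 = -6)
25866/36767 + sqrt(-9320 + 17084)/k(j(-3)) = 25866/36767 + sqrt(-9320 + 17084)/(-6) = 25866*(1/36767) + sqrt(7764)*(-1/6) = 25866/36767 + (2*sqrt(1941))*(-1/6) = 25866/36767 - sqrt(1941)/3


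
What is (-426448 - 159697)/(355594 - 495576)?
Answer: 586145/139982 ≈ 4.1873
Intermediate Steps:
(-426448 - 159697)/(355594 - 495576) = -586145/(-139982) = -586145*(-1/139982) = 586145/139982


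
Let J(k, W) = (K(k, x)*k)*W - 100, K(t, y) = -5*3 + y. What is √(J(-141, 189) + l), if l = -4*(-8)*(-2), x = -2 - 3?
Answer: 4*√33301 ≈ 729.94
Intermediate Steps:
x = -5
l = -64 (l = 32*(-2) = -64)
K(t, y) = -15 + y
J(k, W) = -100 - 20*W*k (J(k, W) = ((-15 - 5)*k)*W - 100 = (-20*k)*W - 100 = -20*W*k - 100 = -100 - 20*W*k)
√(J(-141, 189) + l) = √((-100 - 20*189*(-141)) - 64) = √((-100 + 532980) - 64) = √(532880 - 64) = √532816 = 4*√33301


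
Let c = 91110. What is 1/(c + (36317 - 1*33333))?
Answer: 1/94094 ≈ 1.0628e-5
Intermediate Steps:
1/(c + (36317 - 1*33333)) = 1/(91110 + (36317 - 1*33333)) = 1/(91110 + (36317 - 33333)) = 1/(91110 + 2984) = 1/94094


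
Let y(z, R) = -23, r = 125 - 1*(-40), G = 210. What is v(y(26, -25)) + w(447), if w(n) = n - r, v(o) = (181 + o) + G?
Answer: 650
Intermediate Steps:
r = 165 (r = 125 + 40 = 165)
v(o) = 391 + o (v(o) = (181 + o) + 210 = 391 + o)
w(n) = -165 + n (w(n) = n - 1*165 = n - 165 = -165 + n)
v(y(26, -25)) + w(447) = (391 - 23) + (-165 + 447) = 368 + 282 = 650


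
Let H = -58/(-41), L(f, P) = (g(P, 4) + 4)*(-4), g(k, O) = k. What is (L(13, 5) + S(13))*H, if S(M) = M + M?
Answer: -580/41 ≈ -14.146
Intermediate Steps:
S(M) = 2*M
L(f, P) = -16 - 4*P (L(f, P) = (P + 4)*(-4) = (4 + P)*(-4) = -16 - 4*P)
H = 58/41 (H = -58*(-1/41) = 58/41 ≈ 1.4146)
(L(13, 5) + S(13))*H = ((-16 - 4*5) + 2*13)*(58/41) = ((-16 - 20) + 26)*(58/41) = (-36 + 26)*(58/41) = -10*58/41 = -580/41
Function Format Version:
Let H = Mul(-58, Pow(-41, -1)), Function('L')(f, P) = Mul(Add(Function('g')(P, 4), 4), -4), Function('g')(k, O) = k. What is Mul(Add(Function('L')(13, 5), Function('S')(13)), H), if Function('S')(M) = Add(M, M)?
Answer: Rational(-580, 41) ≈ -14.146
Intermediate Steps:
Function('S')(M) = Mul(2, M)
Function('L')(f, P) = Add(-16, Mul(-4, P)) (Function('L')(f, P) = Mul(Add(P, 4), -4) = Mul(Add(4, P), -4) = Add(-16, Mul(-4, P)))
H = Rational(58, 41) (H = Mul(-58, Rational(-1, 41)) = Rational(58, 41) ≈ 1.4146)
Mul(Add(Function('L')(13, 5), Function('S')(13)), H) = Mul(Add(Add(-16, Mul(-4, 5)), Mul(2, 13)), Rational(58, 41)) = Mul(Add(Add(-16, -20), 26), Rational(58, 41)) = Mul(Add(-36, 26), Rational(58, 41)) = Mul(-10, Rational(58, 41)) = Rational(-580, 41)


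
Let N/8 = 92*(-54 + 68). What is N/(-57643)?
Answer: -10304/57643 ≈ -0.17876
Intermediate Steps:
N = 10304 (N = 8*(92*(-54 + 68)) = 8*(92*14) = 8*1288 = 10304)
N/(-57643) = 10304/(-57643) = 10304*(-1/57643) = -10304/57643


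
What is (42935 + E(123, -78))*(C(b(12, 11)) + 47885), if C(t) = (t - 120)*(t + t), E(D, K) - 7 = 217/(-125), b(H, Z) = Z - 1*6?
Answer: 50170330951/25 ≈ 2.0068e+9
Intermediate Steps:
b(H, Z) = -6 + Z (b(H, Z) = Z - 6 = -6 + Z)
E(D, K) = 658/125 (E(D, K) = 7 + 217/(-125) = 7 + 217*(-1/125) = 7 - 217/125 = 658/125)
C(t) = 2*t*(-120 + t) (C(t) = (-120 + t)*(2*t) = 2*t*(-120 + t))
(42935 + E(123, -78))*(C(b(12, 11)) + 47885) = (42935 + 658/125)*(2*(-6 + 11)*(-120 + (-6 + 11)) + 47885) = 5367533*(2*5*(-120 + 5) + 47885)/125 = 5367533*(2*5*(-115) + 47885)/125 = 5367533*(-1150 + 47885)/125 = (5367533/125)*46735 = 50170330951/25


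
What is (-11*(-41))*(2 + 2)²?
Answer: 7216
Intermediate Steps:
(-11*(-41))*(2 + 2)² = 451*4² = 451*16 = 7216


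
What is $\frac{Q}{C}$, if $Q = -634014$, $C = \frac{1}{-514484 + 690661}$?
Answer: $-111698684478$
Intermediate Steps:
$C = \frac{1}{176177} \approx 5.6761 \cdot 10^{-6}$
$\frac{Q}{C} = - 634014 \frac{1}{\frac{1}{176177}} = \left(-634014\right) 176177 = -111698684478$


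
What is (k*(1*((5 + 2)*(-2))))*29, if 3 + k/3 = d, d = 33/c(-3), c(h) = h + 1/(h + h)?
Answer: 310590/19 ≈ 16347.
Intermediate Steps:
c(h) = h + 1/(2*h)
d = -198/19 (d = 33/(-3 + (½)/(-3)) = 33/(-3 + (½)*(-⅓)) = 33/(-3 - ⅙) = 33/(-19/6) = 33*(-6/19) = -198/19 ≈ -10.421)
k = -765/19 (k = -9 + 3*(-198/19) = -9 - 594/19 = -765/19 ≈ -40.263)
(k*(1*((5 + 2)*(-2))))*29 = -765*(5 + 2)*(-2)/19*29 = -765*7*(-2)/19*29 = -765*(-14)/19*29 = -765/19*(-14)*29 = (10710/19)*29 = 310590/19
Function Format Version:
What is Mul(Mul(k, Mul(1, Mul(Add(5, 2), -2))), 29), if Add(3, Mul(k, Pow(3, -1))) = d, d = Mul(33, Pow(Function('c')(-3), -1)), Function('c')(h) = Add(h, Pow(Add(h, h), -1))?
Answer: Rational(310590, 19) ≈ 16347.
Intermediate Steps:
Function('c')(h) = Add(h, Mul(Rational(1, 2), Pow(h, -1))) (Function('c')(h) = Add(h, Pow(Mul(2, h), -1)) = Add(h, Mul(Rational(1, 2), Pow(h, -1))))
d = Rational(-198, 19) (d = Mul(33, Pow(Add(-3, Mul(Rational(1, 2), Pow(-3, -1))), -1)) = Mul(33, Pow(Add(-3, Mul(Rational(1, 2), Rational(-1, 3))), -1)) = Mul(33, Pow(Add(-3, Rational(-1, 6)), -1)) = Mul(33, Pow(Rational(-19, 6), -1)) = Mul(33, Rational(-6, 19)) = Rational(-198, 19) ≈ -10.421)
k = Rational(-765, 19) (k = Add(-9, Mul(3, Rational(-198, 19))) = Add(-9, Rational(-594, 19)) = Rational(-765, 19) ≈ -40.263)
Mul(Mul(k, Mul(1, Mul(Add(5, 2), -2))), 29) = Mul(Mul(Rational(-765, 19), Mul(1, Mul(Add(5, 2), -2))), 29) = Mul(Mul(Rational(-765, 19), Mul(1, Mul(7, -2))), 29) = Mul(Mul(Rational(-765, 19), Mul(1, -14)), 29) = Mul(Mul(Rational(-765, 19), -14), 29) = Mul(Rational(10710, 19), 29) = Rational(310590, 19)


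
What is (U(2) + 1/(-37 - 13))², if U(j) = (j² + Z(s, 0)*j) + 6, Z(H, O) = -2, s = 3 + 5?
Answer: 89401/2500 ≈ 35.760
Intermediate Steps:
s = 8
U(j) = 6 + j² - 2*j (U(j) = (j² - 2*j) + 6 = 6 + j² - 2*j)
(U(2) + 1/(-37 - 13))² = ((6 + 2² - 2*2) + 1/(-37 - 13))² = ((6 + 4 - 4) + 1/(-50))² = (6 - 1/50)² = (299/50)² = 89401/2500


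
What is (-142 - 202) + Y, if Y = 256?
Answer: -88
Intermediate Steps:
(-142 - 202) + Y = (-142 - 202) + 256 = -344 + 256 = -88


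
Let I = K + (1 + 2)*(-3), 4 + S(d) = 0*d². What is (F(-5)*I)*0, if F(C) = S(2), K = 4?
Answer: 0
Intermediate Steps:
S(d) = -4 (S(d) = -4 + 0*d² = -4 + 0 = -4)
F(C) = -4
I = -5 (I = 4 + (1 + 2)*(-3) = 4 + 3*(-3) = 4 - 9 = -5)
(F(-5)*I)*0 = -4*(-5)*0 = 20*0 = 0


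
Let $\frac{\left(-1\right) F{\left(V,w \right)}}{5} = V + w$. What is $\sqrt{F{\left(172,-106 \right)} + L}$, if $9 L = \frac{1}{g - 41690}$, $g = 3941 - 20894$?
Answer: $\frac{i \sqrt{60436889717}}{13533} \approx 18.166 i$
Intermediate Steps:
$F{\left(V,w \right)} = - 5 V - 5 w$ ($F{\left(V,w \right)} = - 5 \left(V + w\right) = - 5 V - 5 w$)
$g = -16953$
$L = - \frac{1}{527787}$ ($L = \frac{1}{9 \left(-16953 - 41690\right)} = \frac{1}{9 \left(-58643\right)} = \frac{1}{9} \left(- \frac{1}{58643}\right) = - \frac{1}{527787} \approx -1.8947 \cdot 10^{-6}$)
$\sqrt{F{\left(172,-106 \right)} + L} = \sqrt{\left(\left(-5\right) 172 - -530\right) - \frac{1}{527787}} = \sqrt{\left(-860 + 530\right) - \frac{1}{527787}} = \sqrt{-330 - \frac{1}{527787}} = \sqrt{- \frac{174169711}{527787}} = \frac{i \sqrt{60436889717}}{13533}$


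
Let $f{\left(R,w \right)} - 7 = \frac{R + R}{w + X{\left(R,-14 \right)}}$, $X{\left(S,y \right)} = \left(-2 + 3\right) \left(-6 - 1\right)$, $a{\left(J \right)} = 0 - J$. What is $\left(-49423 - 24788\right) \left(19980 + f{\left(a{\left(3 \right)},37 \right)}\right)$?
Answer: $- \frac{7416202074}{5} \approx -1.4832 \cdot 10^{9}$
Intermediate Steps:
$a{\left(J \right)} = - J$
$X{\left(S,y \right)} = -7$ ($X{\left(S,y \right)} = 1 \left(-7\right) = -7$)
$f{\left(R,w \right)} = 7 + \frac{2 R}{-7 + w}$ ($f{\left(R,w \right)} = 7 + \frac{R + R}{w - 7} = 7 + \frac{2 R}{-7 + w}$)
$\left(-49423 - 24788\right) \left(19980 + f{\left(a{\left(3 \right)},37 \right)}\right) = \left(-49423 - 24788\right) \left(19980 + \frac{-49 + 2 \left(\left(-1\right) 3\right) + 7 \cdot 37}{-7 + 37}\right) = \left(-49423 - 24788\right) \left(19980 + \frac{-49 + 2 \left(-3\right) + 259}{30}\right) = - 74211 \left(19980 + \frac{-49 - 6 + 259}{30}\right) = - 74211 \left(19980 + \frac{1}{30} \cdot 204\right) = - 74211 \left(19980 + \frac{34}{5}\right) = \left(-74211\right) \frac{99934}{5} = - \frac{7416202074}{5}$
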